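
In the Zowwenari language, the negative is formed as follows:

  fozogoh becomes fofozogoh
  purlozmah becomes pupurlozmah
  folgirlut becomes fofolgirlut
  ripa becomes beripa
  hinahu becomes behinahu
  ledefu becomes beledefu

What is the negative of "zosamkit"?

purlozmah and ripa both have last vowel 'a' yet inflect differently (pupurlozmah, beripa), so the last vowel is not what conditions the rule; whether the stem ends in a vowel or a consonant is.
"zosamkit" ends in a consonant. The stems ending in a consonant (fozogoh → fofozogoh, purlozmah → pupurlozmah, folgirlut → fofolgirlut) repeat the first consonant+vowel as a prefix.
So zosamkit → zozosamkit.

zozosamkit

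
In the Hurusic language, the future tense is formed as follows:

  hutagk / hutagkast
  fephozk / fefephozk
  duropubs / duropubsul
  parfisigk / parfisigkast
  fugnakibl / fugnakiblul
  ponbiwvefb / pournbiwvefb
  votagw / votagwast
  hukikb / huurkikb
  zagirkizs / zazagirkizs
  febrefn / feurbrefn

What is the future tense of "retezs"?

reretezs

"retezs" has second-to-last letter 'z'. The stems whose second-to-last letter is 'z' (fephozk → fefephozk, zagirkizs → zazagirkizs) repeat the first consonant+vowel as a prefix.
So retezs → reretezs.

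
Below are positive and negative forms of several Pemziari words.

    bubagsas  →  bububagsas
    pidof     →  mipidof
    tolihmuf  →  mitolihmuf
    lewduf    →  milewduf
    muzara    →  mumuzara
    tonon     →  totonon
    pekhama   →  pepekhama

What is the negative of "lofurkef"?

milofurkef

pidof and tonon both have last vowel 'o' yet inflect differently (mipidof, totonon), so the last vowel is not what conditions the rule; the final letter is.
"lofurkef" ends in -f. The stems ending in -f (lewduf → milewduf, tolihmuf → mitolihmuf, pidof → mipidof) add the prefix mi-.
The other pattern: stems ending in -a, -n or -s repeat the first consonant+vowel as a prefix.
So lofurkef → milofurkef.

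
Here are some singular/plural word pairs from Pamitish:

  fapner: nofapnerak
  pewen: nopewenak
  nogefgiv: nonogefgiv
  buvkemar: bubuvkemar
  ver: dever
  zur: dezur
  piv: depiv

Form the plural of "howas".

ver and fapner both end in -r yet inflect differently (dever, nofapnerak), so the final letter is not what conditions the rule; the number of vowels is.
"howas" has 2 vowels. The stems with 2 vowels (pewen → nopewenak, fapner → nofapnerak) add no- … -ak around the stem.
So howas → nohowasak.

nohowasak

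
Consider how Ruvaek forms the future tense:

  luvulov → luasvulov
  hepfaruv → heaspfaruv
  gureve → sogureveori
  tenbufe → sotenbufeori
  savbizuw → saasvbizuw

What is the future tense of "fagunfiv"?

faasgunfiv

gureve and luvulov both have 3 vowels yet inflect differently (sogureveori, luasvulov), so the number of vowels is not what conditions the rule; whether the stem ends in a vowel or a consonant is.
"fagunfiv" ends in a consonant. The stems ending in a consonant (luvulov → luasvulov, hepfaruv → heaspfaruv, savbizuw → saasvbizuw) insert -as- after the first vowel.
The other pattern: stems ending in a vowel add so- … -ori around the stem.
So fagunfiv → faasgunfiv.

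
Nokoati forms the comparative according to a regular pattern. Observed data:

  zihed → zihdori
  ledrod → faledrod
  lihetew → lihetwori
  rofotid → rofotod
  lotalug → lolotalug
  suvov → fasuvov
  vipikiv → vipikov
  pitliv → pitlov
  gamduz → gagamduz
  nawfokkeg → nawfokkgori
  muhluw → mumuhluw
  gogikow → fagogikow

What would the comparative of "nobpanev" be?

lihetew and gogikow both end in -w yet inflect differently (lihetwori, fagogikow), so the final letter is not what conditions the rule; the last vowel is.
"nobpanev" has last vowel 'e'. The stems whose last vowel is 'e' (lihetew → lihetwori, nawfokkeg → nawfokkgori, zihed → zihdori) delete the last vowel and add -ori.
So nobpanev → nobpanvori.

nobpanvori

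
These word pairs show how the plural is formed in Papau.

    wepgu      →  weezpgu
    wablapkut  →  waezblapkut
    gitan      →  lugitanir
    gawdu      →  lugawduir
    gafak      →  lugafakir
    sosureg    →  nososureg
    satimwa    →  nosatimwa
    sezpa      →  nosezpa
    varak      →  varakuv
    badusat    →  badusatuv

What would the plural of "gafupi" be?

wepgu and gawdu both end in -u yet inflect differently (weezpgu, lugawduir), so the final letter is not what conditions the rule; the first letter is.
"gafupi" begins with g-. The stems beginning with g- (gitan → lugitanir, gawdu → lugawduir, gafak → lugafakir) add lu- … -ir around the stem.
The other patterns: stems beginning with w- insert -ez- after the first vowel; stems beginning with s- add the prefix no-; stems beginning with b- or v- add -uv.
So gafupi → lugafupiir.

lugafupiir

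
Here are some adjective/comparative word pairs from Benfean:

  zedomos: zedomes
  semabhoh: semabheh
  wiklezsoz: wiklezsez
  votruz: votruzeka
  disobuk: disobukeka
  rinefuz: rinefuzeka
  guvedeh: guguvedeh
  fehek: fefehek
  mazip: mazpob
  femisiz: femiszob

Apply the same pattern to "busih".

bushob

"busih" has last vowel 'i'. The stems whose last vowel is 'i' (mazip → mazpob, femisiz → femiszob) delete the last vowel and add -ob.
The other patterns: stems whose last vowel is 'o' change the last vowel to 'e'; stems whose last vowel is 'u' add -eka; stems whose last vowel is 'e' repeat the first consonant+vowel as a prefix.
So busih → bushob.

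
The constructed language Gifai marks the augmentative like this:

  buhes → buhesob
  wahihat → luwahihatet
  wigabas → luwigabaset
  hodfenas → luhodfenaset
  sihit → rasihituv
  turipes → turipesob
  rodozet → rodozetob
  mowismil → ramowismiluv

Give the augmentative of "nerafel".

nerafelob

wahihat and rodozet both end in -t yet inflect differently (luwahihatet, rodozetob), so the final letter is not what conditions the rule; the last vowel is.
"nerafel" has last vowel 'e'. The stems whose last vowel is 'e' (rodozet → rodozetob, turipes → turipesob, buhes → buhesob) add -ob.
So nerafel → nerafelob.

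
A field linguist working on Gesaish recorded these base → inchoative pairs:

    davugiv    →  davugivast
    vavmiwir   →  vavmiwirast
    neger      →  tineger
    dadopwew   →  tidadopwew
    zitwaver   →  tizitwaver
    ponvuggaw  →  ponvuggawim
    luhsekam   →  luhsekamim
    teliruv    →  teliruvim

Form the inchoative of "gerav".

vavmiwir and neger both end in -r yet inflect differently (vavmiwirast, tineger), so the final letter is not what conditions the rule; the last vowel is.
"gerav" has last vowel 'a'. The stems whose last vowel is 'a' (ponvuggaw → ponvuggawim, luhsekam → luhsekamim) add -im.
The other patterns: stems whose last vowel is 'i' add -ast; stems whose last vowel is 'e' add the prefix ti-.
So gerav → geravim.

geravim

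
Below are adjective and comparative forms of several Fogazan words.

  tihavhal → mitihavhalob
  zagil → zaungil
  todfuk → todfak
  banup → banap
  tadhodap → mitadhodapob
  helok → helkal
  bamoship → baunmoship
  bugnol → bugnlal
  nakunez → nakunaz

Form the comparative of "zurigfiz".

zuunrigfiz

"zurigfiz" has last vowel 'i'. The stems whose last vowel is 'i' (bamoship → baunmoship, zagil → zaungil) insert -un- after the first vowel.
The other patterns: stems whose last vowel is 'o' delete the last vowel and add -al; stems whose last vowel is 'a' add mi- … -ob around the stem; stems whose last vowel is 'e' or 'u' change the last vowel to 'a'.
So zurigfiz → zuunrigfiz.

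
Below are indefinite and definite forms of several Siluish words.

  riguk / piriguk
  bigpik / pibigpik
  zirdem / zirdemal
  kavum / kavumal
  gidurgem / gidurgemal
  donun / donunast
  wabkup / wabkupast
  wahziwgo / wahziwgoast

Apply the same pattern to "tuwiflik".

pituwiflik

riguk and kavum both have last vowel 'u' yet inflect differently (piriguk, kavumal), so the last vowel is not what conditions the rule; the final letter is.
"tuwiflik" ends in -k. The stems ending in -k (riguk → piriguk, bigpik → pibigpik) add the prefix pi-.
So tuwiflik → pituwiflik.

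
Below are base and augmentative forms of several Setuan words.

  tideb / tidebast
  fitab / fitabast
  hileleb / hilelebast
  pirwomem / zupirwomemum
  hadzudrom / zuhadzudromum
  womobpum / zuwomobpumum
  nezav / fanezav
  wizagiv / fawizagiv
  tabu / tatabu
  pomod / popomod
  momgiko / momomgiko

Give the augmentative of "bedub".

"bedub" ends in -b. The stems ending in -b (tideb → tidebast, fitab → fitabast, hileleb → hilelebast) add -ast.
The other patterns: stems ending in -m add zu- … -um around the stem; stems ending in -v add the prefix fa-; stems ending in -d, -o or -u repeat the first consonant+vowel as a prefix.
So bedub → bedubast.

bedubast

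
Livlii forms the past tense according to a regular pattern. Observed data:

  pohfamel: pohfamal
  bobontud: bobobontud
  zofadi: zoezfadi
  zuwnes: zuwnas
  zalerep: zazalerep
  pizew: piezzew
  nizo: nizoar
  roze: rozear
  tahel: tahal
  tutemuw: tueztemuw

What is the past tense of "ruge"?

zuwnes and pizew both have last vowel 'e' yet inflect differently (zuwnas, piezzew), so the last vowel is not what conditions the rule; the final letter is.
"ruge" ends in -e. The one such stem in the data (roze → rozear) adds -ar, so the same rule applies.
So ruge → rugear.

rugear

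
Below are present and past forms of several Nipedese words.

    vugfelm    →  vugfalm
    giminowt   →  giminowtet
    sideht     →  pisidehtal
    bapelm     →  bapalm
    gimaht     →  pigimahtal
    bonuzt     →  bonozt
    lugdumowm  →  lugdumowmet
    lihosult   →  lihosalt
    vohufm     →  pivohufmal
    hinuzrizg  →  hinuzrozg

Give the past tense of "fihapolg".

bonuzt and giminowt both end in -t yet inflect differently (bonozt, giminowtet), so the final letter is not what conditions the rule; the second-to-last letter is.
"fihapolg" has second-to-last letter 'l'. The stems whose second-to-last letter is 'l' (lihosult → lihosalt, bapelm → bapalm, vugfelm → vugfalm) change the last vowel to 'a'.
So fihapolg → fihapalg.

fihapalg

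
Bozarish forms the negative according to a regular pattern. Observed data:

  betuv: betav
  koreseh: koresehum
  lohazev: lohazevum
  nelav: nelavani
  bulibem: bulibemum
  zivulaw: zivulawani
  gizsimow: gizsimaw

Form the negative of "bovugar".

"bovugar" has last vowel 'a'. The stems whose last vowel is 'a' (nelav → nelavani, zivulaw → zivulawani) add -ani.
So bovugar → bovugarani.

bovugarani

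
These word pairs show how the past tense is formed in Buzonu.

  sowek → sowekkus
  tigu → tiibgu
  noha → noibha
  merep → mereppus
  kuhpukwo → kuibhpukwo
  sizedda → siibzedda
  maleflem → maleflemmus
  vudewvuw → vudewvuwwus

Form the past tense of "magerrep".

"magerrep" ends in a consonant. The stems ending in a consonant (merep → mereppus, sowek → sowekkus, maleflem → maleflemmus) double the final consonant and add -us.
So magerrep → magerreppus.

magerreppus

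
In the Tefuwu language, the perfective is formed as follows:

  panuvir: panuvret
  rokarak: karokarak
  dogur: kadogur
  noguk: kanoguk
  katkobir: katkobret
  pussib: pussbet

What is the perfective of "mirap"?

katkobir and dogur both end in -r yet inflect differently (katkobret, kadogur), so the final letter is not what conditions the rule; the last vowel is.
"mirap" has last vowel 'a'. The one such stem in the data (rokarak → karokarak) adds the prefix ka-, so the same rule applies.
So mirap → kamirap.

kamirap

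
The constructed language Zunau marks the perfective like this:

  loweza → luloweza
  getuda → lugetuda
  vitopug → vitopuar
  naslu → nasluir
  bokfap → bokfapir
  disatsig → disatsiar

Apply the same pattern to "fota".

vitopug and naslu both have last vowel 'u' yet inflect differently (vitopuar, nasluir), so the last vowel is not what conditions the rule; the final letter is.
"fota" ends in -a. The stems ending in -a (loweza → luloweza, getuda → lugetuda) add the prefix lu-.
The other patterns: stems ending in -g drop the final letter and add -ar; stems ending in -p or -u add -ir.
So fota → lufota.

lufota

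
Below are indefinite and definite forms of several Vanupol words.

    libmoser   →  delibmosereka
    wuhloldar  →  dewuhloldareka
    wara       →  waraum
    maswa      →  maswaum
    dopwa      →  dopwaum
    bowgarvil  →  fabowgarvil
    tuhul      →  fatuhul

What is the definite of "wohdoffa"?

wohdoffaum

wuhloldar and wara both have last vowel 'a' yet inflect differently (dewuhloldareka, waraum), so the last vowel is not what conditions the rule; the final letter is.
"wohdoffa" ends in -a. The stems ending in -a (wara → waraum, maswa → maswaum, dopwa → dopwaum) add -um.
The other patterns: stems ending in -r add de- … -eka around the stem; stems ending in -l add the prefix fa-.
So wohdoffa → wohdoffaum.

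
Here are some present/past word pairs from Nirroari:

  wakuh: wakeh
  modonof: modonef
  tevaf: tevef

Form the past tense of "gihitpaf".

gihitpef

Every pair shown (wakuh → wakeh, modonof → modonef, tevaf → tevef) follows the same rule: change the last vowel to 'e'.
So gihitpaf → gihitpef.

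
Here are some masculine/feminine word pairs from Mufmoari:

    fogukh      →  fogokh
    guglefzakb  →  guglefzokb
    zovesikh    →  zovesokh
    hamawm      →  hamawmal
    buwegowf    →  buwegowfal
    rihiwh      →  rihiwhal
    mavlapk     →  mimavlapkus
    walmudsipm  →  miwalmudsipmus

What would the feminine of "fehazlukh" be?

fehazlokh

fogukh and rihiwh both end in -h yet inflect differently (fogokh, rihiwhal), so the final letter is not what conditions the rule; the second-to-last letter is.
"fehazlukh" has second-to-last letter 'k'. The stems whose second-to-last letter is 'k' (fogukh → fogokh, guglefzakb → guglefzokb, zovesikh → zovesokh) change the last vowel to 'o'.
So fehazlukh → fehazlokh.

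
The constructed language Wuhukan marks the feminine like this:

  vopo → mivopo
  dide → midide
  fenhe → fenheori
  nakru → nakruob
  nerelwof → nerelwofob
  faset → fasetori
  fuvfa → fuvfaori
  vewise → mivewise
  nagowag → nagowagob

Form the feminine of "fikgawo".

vewise and fenhe both end in -e yet inflect differently (mivewise, fenheori), so the final letter is not what conditions the rule; the first letter is.
"fikgawo" begins with f-. The stems beginning with f- (fenhe → fenheori, faset → fasetori, fuvfa → fuvfaori) add -ori.
The other patterns: stems beginning with n- add -ob; stems beginning with d- or v- add the prefix mi-.
So fikgawo → fikgawoori.

fikgawoori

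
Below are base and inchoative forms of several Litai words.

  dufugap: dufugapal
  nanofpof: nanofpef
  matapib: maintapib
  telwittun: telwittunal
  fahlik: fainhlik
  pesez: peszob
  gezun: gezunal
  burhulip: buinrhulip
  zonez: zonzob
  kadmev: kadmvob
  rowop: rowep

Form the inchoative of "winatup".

"winatup" has last vowel 'u'. The stems whose last vowel is 'u' (gezun → gezunal, telwittun → telwittunal) add -al.
The other patterns: stems whose last vowel is 'e' delete the last vowel and add -ob; stems whose last vowel is 'i' insert -in- after the first vowel; stems whose last vowel is 'o' change the last vowel to 'e'.
So winatup → winatupal.

winatupal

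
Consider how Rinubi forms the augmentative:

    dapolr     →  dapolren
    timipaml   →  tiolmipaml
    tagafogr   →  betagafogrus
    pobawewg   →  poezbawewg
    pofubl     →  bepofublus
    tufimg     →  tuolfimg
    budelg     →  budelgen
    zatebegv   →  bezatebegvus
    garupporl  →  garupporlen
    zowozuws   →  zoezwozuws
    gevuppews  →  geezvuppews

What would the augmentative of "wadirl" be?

"wadirl" has second-to-last letter 'r'. The one such stem in the data (garupporl → garupporlen) adds -en, so the same rule applies.
So wadirl → wadirlen.

wadirlen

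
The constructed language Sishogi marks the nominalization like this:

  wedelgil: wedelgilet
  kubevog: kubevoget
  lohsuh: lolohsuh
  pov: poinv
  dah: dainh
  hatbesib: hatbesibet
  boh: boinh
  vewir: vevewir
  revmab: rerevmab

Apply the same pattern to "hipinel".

dah and lohsuh both end in -h yet inflect differently (dainh, lolohsuh), so the final letter is not what conditions the rule; the number of vowels is.
"hipinel" has 3 vowels. The stems with 3 vowels (wedelgil → wedelgilet, kubevog → kubevoget, hatbesib → hatbesibet) add -et.
The other patterns: stems with 1 vowel insert -in- after the first vowel; stems with 2 vowels repeat the first consonant+vowel as a prefix.
So hipinel → hipinelet.

hipinelet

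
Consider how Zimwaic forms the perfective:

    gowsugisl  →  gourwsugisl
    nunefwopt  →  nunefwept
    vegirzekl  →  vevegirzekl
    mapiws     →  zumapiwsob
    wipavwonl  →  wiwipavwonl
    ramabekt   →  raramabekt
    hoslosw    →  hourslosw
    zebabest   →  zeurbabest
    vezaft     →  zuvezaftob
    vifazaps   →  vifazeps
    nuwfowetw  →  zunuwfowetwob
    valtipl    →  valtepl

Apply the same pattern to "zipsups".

gowsugisl and wipavwonl both end in -l yet inflect differently (gourwsugisl, wiwipavwonl), so the final letter is not what conditions the rule; the second-to-last letter is.
"zipsups" has second-to-last letter 'p'. The stems whose second-to-last letter is 'p' (valtipl → valtepl, nunefwopt → nunefwept, vifazaps → vifazeps) change the last vowel to 'e'.
The other patterns: stems whose second-to-last letter is 's' insert -ur- after the first vowel; stems whose second-to-last letter is 'k' or 'n' repeat the first consonant+vowel as a prefix; stems whose second-to-last letter is 'f', 't' or 'w' add zu- … -ob around the stem.
So zipsups → zipseps.

zipseps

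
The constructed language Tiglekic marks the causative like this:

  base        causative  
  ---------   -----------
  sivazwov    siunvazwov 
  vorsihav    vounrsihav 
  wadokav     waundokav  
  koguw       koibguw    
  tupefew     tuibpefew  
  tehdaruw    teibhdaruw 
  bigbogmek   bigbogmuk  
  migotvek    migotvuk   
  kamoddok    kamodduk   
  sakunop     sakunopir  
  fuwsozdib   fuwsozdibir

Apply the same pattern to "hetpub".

"hetpub" ends in -b. The one such stem in the data (fuwsozdib → fuwsozdibir) adds -ir, so the same rule applies.
The other patterns: stems ending in -v insert -un- after the first vowel; stems ending in -w insert -ib- after the first vowel; stems ending in -k change the last vowel to 'u'.
So hetpub → hetpubir.

hetpubir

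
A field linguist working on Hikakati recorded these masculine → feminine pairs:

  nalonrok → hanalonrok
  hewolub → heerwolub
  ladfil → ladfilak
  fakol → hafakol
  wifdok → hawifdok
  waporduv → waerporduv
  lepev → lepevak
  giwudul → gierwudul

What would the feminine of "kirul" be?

kierrul

giwudul and fakol both end in -l yet inflect differently (gierwudul, hafakol), so the final letter is not what conditions the rule; the last vowel is.
"kirul" has last vowel 'u'. The stems whose last vowel is 'u' (waporduv → waerporduv, hewolub → heerwolub, giwudul → gierwudul) insert -er- after the first vowel.
So kirul → kierrul.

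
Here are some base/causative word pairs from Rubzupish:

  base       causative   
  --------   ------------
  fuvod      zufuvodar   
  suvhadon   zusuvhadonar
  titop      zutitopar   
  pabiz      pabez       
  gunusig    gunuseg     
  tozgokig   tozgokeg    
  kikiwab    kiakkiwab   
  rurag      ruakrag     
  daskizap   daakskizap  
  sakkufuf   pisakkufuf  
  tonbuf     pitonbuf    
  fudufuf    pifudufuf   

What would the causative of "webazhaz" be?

weakbazhaz

gunusig and rurag both end in -g yet inflect differently (gunuseg, ruakrag), so the final letter is not what conditions the rule; the last vowel is.
"webazhaz" has last vowel 'a'. The stems whose last vowel is 'a' (kikiwab → kiakkiwab, rurag → ruakrag, daskizap → daakskizap) insert -ak- after the first vowel.
The other patterns: stems whose last vowel is 'o' add zu- … -ar around the stem; stems whose last vowel is 'i' change the last vowel to 'e'; stems whose last vowel is 'u' add the prefix pi-.
So webazhaz → weakbazhaz.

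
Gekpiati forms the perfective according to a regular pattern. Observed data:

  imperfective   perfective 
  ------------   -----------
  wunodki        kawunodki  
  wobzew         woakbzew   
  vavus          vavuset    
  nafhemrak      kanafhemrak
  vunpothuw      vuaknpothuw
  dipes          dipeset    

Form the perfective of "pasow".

vavus and vunpothuw both have last vowel 'u' yet inflect differently (vavuset, vuaknpothuw), so the last vowel is not what conditions the rule; the final letter is.
"pasow" ends in -w. The stems ending in -w (vunpothuw → vuaknpothuw, wobzew → woakbzew) insert -ak- after the first vowel.
So pasow → paaksow.

paaksow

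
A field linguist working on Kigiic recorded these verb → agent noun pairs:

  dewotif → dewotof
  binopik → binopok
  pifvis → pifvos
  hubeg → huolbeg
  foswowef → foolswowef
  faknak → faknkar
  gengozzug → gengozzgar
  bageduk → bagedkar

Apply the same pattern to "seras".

sersar

dewotif and foswowef both end in -f yet inflect differently (dewotof, foolswowef), so the final letter is not what conditions the rule; the last vowel is.
"seras" has last vowel 'a'. The one such stem in the data (faknak → faknkar) deletes the last vowel and adds -ar (as do gengozzug, bageduk), so the same rule applies.
The other patterns: stems whose last vowel is 'i' change the last vowel to 'o'; stems whose last vowel is 'e' insert -ol- after the first vowel.
So seras → sersar.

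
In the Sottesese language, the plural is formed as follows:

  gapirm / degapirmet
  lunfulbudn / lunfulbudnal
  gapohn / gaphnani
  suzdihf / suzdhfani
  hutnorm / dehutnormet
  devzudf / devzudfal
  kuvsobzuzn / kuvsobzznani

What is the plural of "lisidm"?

"lisidm" has second-to-last letter 'd'. The stems whose second-to-last letter is 'd' (devzudf → devzudfal, lunfulbudn → lunfulbudnal) add -al.
So lisidm → lisidmal.

lisidmal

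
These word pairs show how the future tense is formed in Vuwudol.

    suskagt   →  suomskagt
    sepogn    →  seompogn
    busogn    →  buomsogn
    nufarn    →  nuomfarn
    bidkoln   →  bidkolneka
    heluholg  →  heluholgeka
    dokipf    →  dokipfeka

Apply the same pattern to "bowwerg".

sepogn and bidkoln both end in -n yet inflect differently (seompogn, bidkolneka), so the final letter is not what conditions the rule; the second-to-last letter is.
"bowwerg" has second-to-last letter 'r'. The one such stem in the data (nufarn → nuomfarn) inserts -om- after the first vowel (as do suskagt, sepogn), so the same rule applies.
So bowwerg → boomwwerg.

boomwwerg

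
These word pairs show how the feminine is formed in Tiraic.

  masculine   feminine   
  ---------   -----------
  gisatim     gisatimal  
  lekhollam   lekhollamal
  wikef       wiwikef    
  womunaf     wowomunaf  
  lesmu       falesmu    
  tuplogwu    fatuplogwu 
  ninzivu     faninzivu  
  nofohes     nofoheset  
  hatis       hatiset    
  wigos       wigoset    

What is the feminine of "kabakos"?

kabakoset

lekhollam and womunaf both have last vowel 'a' yet inflect differently (lekhollamal, wowomunaf), so the last vowel is not what conditions the rule; the final letter is.
"kabakos" ends in -s. The stems ending in -s (nofohes → nofoheset, hatis → hatiset, wigos → wigoset) add -et.
The other patterns: stems ending in -m add -al; stems ending in -f repeat the first consonant+vowel as a prefix; stems ending in -u add the prefix fa-.
So kabakos → kabakoset.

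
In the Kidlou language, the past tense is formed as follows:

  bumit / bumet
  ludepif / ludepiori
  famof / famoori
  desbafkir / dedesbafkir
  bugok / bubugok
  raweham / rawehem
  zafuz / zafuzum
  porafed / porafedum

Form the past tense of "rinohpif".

"rinohpif" ends in -f. The stems ending in -f (ludepif → ludepiori, famof → famoori) drop the final letter and add -ori.
So rinohpif → rinohpiori.

rinohpiori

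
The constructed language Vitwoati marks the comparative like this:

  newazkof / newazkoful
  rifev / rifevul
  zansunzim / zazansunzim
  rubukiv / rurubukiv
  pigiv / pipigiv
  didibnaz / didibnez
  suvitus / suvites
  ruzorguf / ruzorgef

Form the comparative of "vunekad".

vuneked

rifev and rubukiv both end in -v yet inflect differently (rifevul, rurubukiv), so the final letter is not what conditions the rule; the last vowel is.
"vunekad" has last vowel 'a'. The one such stem in the data (didibnaz → didibnez) changes the last vowel to 'e' (as do suvitus, ruzorguf), so the same rule applies.
The other patterns: stems whose last vowel is 'e' or 'o' add -ul; stems whose last vowel is 'i' repeat the first consonant+vowel as a prefix.
So vunekad → vuneked.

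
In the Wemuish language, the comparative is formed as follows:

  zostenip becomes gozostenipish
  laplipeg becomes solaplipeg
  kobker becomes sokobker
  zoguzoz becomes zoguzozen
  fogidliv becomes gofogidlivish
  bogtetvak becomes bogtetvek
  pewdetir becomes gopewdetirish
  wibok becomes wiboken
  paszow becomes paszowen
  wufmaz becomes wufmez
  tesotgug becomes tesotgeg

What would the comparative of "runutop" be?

runutopen

"runutop" has last vowel 'o'. The stems whose last vowel is 'o' (zoguzoz → zoguzozen, paszow → paszowen, wibok → wiboken) add -en.
So runutop → runutopen.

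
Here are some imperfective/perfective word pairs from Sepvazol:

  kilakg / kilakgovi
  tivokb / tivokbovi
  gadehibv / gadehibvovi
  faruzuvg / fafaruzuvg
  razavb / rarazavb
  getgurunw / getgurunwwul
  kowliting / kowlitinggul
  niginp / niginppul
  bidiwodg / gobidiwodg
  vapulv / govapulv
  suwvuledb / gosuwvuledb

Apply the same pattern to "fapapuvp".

kilakg and faruzuvg both end in -g yet inflect differently (kilakgovi, fafaruzuvg), so the final letter is not what conditions the rule; the second-to-last letter is.
"fapapuvp" has second-to-last letter 'v'. The stems whose second-to-last letter is 'v' (faruzuvg → fafaruzuvg, razavb → rarazavb) repeat the first consonant+vowel as a prefix.
The other patterns: stems whose second-to-last letter is 'b' or 'k' add -ovi; stems whose second-to-last letter is 'n' double the final consonant and add -ul; stems whose second-to-last letter is 'd' or 'l' add the prefix go-.
So fapapuvp → fafapapuvp.

fafapapuvp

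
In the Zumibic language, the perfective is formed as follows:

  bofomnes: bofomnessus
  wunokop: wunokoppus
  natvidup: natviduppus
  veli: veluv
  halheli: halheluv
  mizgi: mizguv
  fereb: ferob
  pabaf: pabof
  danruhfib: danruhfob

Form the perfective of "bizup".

bizuppus

bofomnes and fereb both have last vowel 'e' yet inflect differently (bofomnessus, ferob), so the last vowel is not what conditions the rule; the final letter is.
"bizup" ends in -p. The stems ending in -p (wunokop → wunokoppus, natvidup → natviduppus) double the final consonant and add -us.
The other patterns: stems ending in -i drop the final letter and add -uv; stems ending in -b or -f change the last vowel to 'o'.
So bizup → bizuppus.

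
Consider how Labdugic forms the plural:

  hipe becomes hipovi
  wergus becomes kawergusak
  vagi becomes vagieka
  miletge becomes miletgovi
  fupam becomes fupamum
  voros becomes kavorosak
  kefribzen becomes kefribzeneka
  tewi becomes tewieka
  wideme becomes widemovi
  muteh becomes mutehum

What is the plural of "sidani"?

"sidani" ends in -i. The stems ending in -i (tewi → tewieka, vagi → vagieka) add -eka.
The other patterns: stems ending in -e drop the final letter and add -ovi; stems ending in -s add ka- … -ak around the stem; stems ending in -h or -m add -um.
So sidani → sidanieka.

sidanieka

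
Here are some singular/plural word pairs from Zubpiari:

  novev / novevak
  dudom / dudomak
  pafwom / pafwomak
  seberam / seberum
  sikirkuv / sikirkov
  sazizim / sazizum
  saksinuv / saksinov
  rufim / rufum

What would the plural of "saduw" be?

saksinuv and novev both end in -v yet inflect differently (saksinov, novevak), so the final letter is not what conditions the rule; the last vowel is.
"saduw" has last vowel 'u'. The stems whose last vowel is 'u' (saksinuv → saksinov, sikirkuv → sikirkov) change the last vowel to 'o'.
The other patterns: stems whose last vowel is 'e' or 'o' add -ak; stems whose last vowel is 'a' or 'i' change the last vowel to 'u'.
So saduw → sadow.

sadow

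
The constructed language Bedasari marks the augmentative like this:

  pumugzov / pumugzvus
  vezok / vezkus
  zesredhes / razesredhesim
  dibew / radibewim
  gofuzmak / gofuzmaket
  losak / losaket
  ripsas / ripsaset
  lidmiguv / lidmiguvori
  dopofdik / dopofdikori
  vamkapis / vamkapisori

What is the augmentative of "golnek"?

ragolnekim

vezok and gofuzmak both end in -k yet inflect differently (vezkus, gofuzmaket), so the final letter is not what conditions the rule; the last vowel is.
"golnek" has last vowel 'e'. The stems whose last vowel is 'e' (zesredhes → razesredhesim, dibew → radibewim) add ra- … -im around the stem.
The other patterns: stems whose last vowel is 'o' delete the last vowel and add -us; stems whose last vowel is 'a' add -et; stems whose last vowel is 'i' or 'u' add -ori.
So golnek → ragolnekim.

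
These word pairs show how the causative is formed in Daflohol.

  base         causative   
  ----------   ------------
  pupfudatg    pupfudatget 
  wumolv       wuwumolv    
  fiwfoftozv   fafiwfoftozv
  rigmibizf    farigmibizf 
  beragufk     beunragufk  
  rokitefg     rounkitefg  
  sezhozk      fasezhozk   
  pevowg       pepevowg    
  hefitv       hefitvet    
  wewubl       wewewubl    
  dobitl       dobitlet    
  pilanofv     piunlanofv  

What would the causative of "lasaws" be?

pupfudatg and rokitefg both end in -g yet inflect differently (pupfudatget, rounkitefg), so the final letter is not what conditions the rule; the second-to-last letter is.
"lasaws" has second-to-last letter 'w'. The one such stem in the data (pevowg → pepevowg) repeats the first consonant+vowel as a prefix (as do wewubl, wumolv), so the same rule applies.
The other patterns: stems whose second-to-last letter is 't' add -et; stems whose second-to-last letter is 'f' insert -un- after the first vowel; stems whose second-to-last letter is 'z' add the prefix fa-.
So lasaws → lalasaws.

lalasaws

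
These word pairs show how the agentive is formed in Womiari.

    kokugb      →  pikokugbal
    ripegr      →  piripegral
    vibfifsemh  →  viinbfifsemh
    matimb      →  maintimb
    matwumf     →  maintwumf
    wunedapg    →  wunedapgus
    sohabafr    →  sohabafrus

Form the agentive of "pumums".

"pumums" has second-to-last letter 'm'. The stems whose second-to-last letter is 'm' (vibfifsemh → viinbfifsemh, matimb → maintimb, matwumf → maintwumf) insert -in- after the first vowel.
The other patterns: stems whose second-to-last letter is 'g' add pi- … -al around the stem; stems whose second-to-last letter is 'f' or 'p' add -us.
So pumums → puinmums.

puinmums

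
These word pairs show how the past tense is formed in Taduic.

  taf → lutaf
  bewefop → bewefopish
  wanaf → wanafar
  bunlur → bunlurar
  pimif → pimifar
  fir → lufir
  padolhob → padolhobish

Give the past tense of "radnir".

radnirar

taf and pimif both end in -f yet inflect differently (lutaf, pimifar), so the final letter is not what conditions the rule; the number of vowels is.
"radnir" has 2 vowels. The stems with 2 vowels (pimif → pimifar, bunlur → bunlurar, wanaf → wanafar) add -ar.
The other patterns: stems with 1 vowel add the prefix lu-; stems with 3 vowels add -ish.
So radnir → radnirar.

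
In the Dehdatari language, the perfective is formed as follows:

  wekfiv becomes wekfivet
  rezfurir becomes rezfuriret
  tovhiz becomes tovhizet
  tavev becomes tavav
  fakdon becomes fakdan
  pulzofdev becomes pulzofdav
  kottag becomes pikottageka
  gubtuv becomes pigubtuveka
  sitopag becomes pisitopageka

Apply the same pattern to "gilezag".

wekfiv and tavev both end in -v yet inflect differently (wekfivet, tavav), so the final letter is not what conditions the rule; the last vowel is.
"gilezag" has last vowel 'a'. The stems whose last vowel is 'a' (kottag → pikottageka, sitopag → pisitopageka) add pi- … -eka around the stem.
The other patterns: stems whose last vowel is 'i' add -et; stems whose last vowel is 'e' or 'o' change the last vowel to 'a'.
So gilezag → pigilezageka.

pigilezageka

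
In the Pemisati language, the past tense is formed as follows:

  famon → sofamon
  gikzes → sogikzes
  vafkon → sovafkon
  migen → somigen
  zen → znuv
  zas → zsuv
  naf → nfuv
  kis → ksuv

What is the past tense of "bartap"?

famon and zen both end in -n yet inflect differently (sofamon, znuv), so the final letter is not what conditions the rule; the number of vowels is.
"bartap" has 2 vowels. The stems with 2 vowels (famon → sofamon, gikzes → sogikzes, vafkon → sovafkon) add the prefix so-.
The other pattern: stems with 1 vowel delete the last vowel and add -uv.
So bartap → sobartap.

sobartap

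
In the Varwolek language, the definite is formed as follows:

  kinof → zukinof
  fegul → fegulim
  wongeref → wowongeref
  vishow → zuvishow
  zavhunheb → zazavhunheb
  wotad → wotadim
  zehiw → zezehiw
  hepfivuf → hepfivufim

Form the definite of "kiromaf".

wongeref and kinof both end in -f yet inflect differently (wowongeref, zukinof), so the final letter is not what conditions the rule; the last vowel is.
"kiromaf" has last vowel 'a'. The one such stem in the data (wotad → wotadim) adds -im, so the same rule applies.
So kiromaf → kiromafim.

kiromafim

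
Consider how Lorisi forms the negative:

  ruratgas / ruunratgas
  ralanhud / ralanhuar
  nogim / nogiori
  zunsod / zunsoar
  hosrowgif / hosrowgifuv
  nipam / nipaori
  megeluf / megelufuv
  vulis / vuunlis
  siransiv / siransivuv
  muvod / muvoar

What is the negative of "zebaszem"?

nipam and ruratgas both have last vowel 'a' yet inflect differently (nipaori, ruunratgas), so the last vowel is not what conditions the rule; the final letter is.
"zebaszem" ends in -m. The stems ending in -m (nogim → nogiori, nipam → nipaori) drop the final letter and add -ori.
So zebaszem → zebaszeori.

zebaszeori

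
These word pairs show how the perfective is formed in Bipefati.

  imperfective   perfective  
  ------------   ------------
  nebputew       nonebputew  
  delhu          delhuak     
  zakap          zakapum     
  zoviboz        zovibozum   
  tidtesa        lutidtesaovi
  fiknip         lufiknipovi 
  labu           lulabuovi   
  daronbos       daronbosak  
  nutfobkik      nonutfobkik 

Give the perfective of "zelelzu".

"zelelzu" begins with z-. The stems beginning with z- (zakap → zakapum, zoviboz → zovibozum) add -um.
So zelelzu → zelelzuum.

zelelzuum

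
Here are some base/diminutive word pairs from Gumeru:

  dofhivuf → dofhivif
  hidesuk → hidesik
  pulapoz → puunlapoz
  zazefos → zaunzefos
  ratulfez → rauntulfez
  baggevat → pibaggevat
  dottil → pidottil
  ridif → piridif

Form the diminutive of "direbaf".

pidirebaf

dofhivuf and ridif both end in -f yet inflect differently (dofhivif, piridif), so the final letter is not what conditions the rule; the last vowel is.
"direbaf" has last vowel 'a'. The one such stem in the data (baggevat → pibaggevat) adds the prefix pi-, so the same rule applies.
The other patterns: stems whose last vowel is 'u' change the last vowel to 'i'; stems whose last vowel is 'e' or 'o' insert -un- after the first vowel.
So direbaf → pidirebaf.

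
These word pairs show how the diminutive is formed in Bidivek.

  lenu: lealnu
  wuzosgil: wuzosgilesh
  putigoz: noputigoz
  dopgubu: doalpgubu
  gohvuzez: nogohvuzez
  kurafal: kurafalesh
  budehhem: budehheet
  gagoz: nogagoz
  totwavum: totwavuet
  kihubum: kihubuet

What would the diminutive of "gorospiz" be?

"gorospiz" ends in -z. The stems ending in -z (gohvuzez → nogohvuzez, gagoz → nogagoz, putigoz → noputigoz) add the prefix no-.
So gorospiz → nogorospiz.

nogorospiz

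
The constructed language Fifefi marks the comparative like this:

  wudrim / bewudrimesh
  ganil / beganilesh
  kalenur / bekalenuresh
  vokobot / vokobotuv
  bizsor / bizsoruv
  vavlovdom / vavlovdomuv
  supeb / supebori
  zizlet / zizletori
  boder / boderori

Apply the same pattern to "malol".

kalenur and bizsor both end in -r yet inflect differently (bekalenuresh, bizsoruv), so the final letter is not what conditions the rule; the last vowel is.
"malol" has last vowel 'o'. The stems whose last vowel is 'o' (vokobot → vokobotuv, bizsor → bizsoruv, vavlovdom → vavlovdomuv) add -uv.
So malol → maloluv.

maloluv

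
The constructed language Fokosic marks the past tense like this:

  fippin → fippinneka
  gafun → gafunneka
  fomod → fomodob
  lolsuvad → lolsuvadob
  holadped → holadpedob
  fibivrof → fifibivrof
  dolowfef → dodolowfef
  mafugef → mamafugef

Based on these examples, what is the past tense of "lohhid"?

"lohhid" ends in -d. The stems ending in -d (fomod → fomodob, lolsuvad → lolsuvadob, holadped → holadpedob) add -ob.
So lohhid → lohhidob.

lohhidob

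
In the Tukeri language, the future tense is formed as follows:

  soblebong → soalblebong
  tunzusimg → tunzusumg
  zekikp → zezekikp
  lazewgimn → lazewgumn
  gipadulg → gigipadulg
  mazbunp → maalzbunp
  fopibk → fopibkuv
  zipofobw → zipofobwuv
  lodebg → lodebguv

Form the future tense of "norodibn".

norodibnuv

tunzusimg and soblebong both end in -g yet inflect differently (tunzusumg, soalblebong), so the final letter is not what conditions the rule; the second-to-last letter is.
"norodibn" has second-to-last letter 'b'. The stems whose second-to-last letter is 'b' (lodebg → lodebguv, fopibk → fopibkuv, zipofobw → zipofobwuv) add -uv.
The other patterns: stems whose second-to-last letter is 'm' change the last vowel to 'u'; stems whose second-to-last letter is 'n' insert -al- after the first vowel; stems whose second-to-last letter is 'k' or 'l' repeat the first consonant+vowel as a prefix.
So norodibn → norodibnuv.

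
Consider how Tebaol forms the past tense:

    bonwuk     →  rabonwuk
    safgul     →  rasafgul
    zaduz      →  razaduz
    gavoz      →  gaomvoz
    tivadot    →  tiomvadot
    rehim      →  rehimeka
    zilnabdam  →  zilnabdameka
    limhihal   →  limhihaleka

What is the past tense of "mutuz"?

ramutuz

"mutuz" has last vowel 'u'. The stems whose last vowel is 'u' (bonwuk → rabonwuk, safgul → rasafgul, zaduz → razaduz) add the prefix ra-.
The other patterns: stems whose last vowel is 'o' insert -om- after the first vowel; stems whose last vowel is 'a' or 'i' add -eka.
So mutuz → ramutuz.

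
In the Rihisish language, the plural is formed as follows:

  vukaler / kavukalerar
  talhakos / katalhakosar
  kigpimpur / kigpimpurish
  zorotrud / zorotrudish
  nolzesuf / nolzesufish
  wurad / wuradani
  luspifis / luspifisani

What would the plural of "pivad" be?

pivadani

vukaler and kigpimpur both end in -r yet inflect differently (kavukalerar, kigpimpurish), so the final letter is not what conditions the rule; the last vowel is.
"pivad" has last vowel 'a'. The one such stem in the data (wurad → wuradani) adds -ani, so the same rule applies.
The other patterns: stems whose last vowel is 'e' or 'o' add ka- … -ar around the stem; stems whose last vowel is 'u' add -ish.
So pivad → pivadani.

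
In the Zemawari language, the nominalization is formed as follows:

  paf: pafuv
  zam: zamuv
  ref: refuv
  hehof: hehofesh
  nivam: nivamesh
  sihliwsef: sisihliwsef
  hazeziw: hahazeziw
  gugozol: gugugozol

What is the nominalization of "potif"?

paf and hehof both end in -f yet inflect differently (pafuv, hehofesh), so the final letter is not what conditions the rule; the number of vowels is.
"potif" has 2 vowels. The stems with 2 vowels (hehof → hehofesh, nivam → nivamesh) add -esh.
The other patterns: stems with 1 vowel add -uv; stems with 3 vowels repeat the first consonant+vowel as a prefix.
So potif → potifesh.

potifesh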